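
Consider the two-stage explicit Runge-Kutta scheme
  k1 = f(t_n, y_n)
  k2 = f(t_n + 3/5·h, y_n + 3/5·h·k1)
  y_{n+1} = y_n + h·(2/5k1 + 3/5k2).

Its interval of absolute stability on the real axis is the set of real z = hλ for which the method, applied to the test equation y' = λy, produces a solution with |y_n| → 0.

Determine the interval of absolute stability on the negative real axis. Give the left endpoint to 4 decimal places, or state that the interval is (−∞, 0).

z∈(-2.7778,0).

With y'=λy (z=hλ):
  k1=λy_n ⇒ h·k1=z·y_n;  k2=λ(1+3/5z)y_n ⇒ h·k2=z(1+3/5z)y_n
  y_{n+1}/y_n = 1 + 2/5z + 3/5z(1+3/5z) = 1 + z + 9/25z²
  ⇒ R(z) = 1 + z + 9/25z².

Need |R(x)|<1, x<0.
x=-1.32: |R|=0.3073
R=1: x+9/25x²=0 ⇒ x=−25/9=-2.7778; min R=1−1/(4·9/25)=0.3056>−1
Confirm numerically:
  x=-2.734: |R|=0.95691 <1
  x=-2.496: |R|=0.74681 <1
  x=-1.742: |R|=0.35044 <1
  x=-3.227: |R|=1.52187 >1
  x=-2.970: |R|=1.20552 >1
So |R|<1 on (-2.7778, 0).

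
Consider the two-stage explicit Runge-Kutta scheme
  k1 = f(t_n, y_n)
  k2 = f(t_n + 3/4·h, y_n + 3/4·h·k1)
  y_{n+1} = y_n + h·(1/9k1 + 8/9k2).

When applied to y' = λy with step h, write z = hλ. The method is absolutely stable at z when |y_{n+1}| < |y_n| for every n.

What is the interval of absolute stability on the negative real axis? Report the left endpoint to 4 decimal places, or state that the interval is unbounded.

With y'=λy (z=hλ):
  k1=λy_n ⇒ h·k1=z·y_n;  k2=λ(1+3/4z)y_n ⇒ h·k2=z(1+3/4z)y_n
  y_{n+1}/y_n = 1 + 1/9z + 8/9z(1+3/4z) = 1 + z + 2/3z²
  ⇒ R(z) = 1 + z + 2/3z².

Need |R(x)|<1, x<0.
x=-0.75: |R|=0.6250
R=1: x+2/3x²=0 ⇒ x=−3/2=-1.5000; min R=1−1/(4·2/3)=0.6250>−1
Confirm numerically:
  x=-1.469: |R|=0.96964 <1
  x=-1.452: |R|=0.95354 <1
  x=-1.378: |R|=0.88792 <1
  x=-1.157: |R|=0.73543 <1
  x=-1.614: |R|=1.12266 >1
  x=-1.606: |R|=1.11349 >1
Interval (-1.5000, 0).

(-1.5000, 0).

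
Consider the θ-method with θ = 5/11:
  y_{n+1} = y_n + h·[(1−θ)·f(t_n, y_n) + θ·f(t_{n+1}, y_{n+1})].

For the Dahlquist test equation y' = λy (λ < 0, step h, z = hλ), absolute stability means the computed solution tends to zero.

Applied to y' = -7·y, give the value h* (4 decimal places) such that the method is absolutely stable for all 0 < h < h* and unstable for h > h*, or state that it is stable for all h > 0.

(-22.0000,0); λ=-7 ⇒ h* = (22)/7 = 3.1429.

On y'=λy, z=hλ:
  y_{n+1} = y_n + z·[6/11·y_n + 5/11·y_{n+1}] ⇒ (1 − 5/11z)y_{n+1} = (1 + 6/11z)y_n
  R(z) = (1 + 6/11z)/(1 − 5/11z).

Need |R(x)|<1, x<0.
x=-1.61: |R|=0.0703
R=−1: 1+6/11x = −1+5/11x ⇒ -1/11x=2 ⇒ x=2/(-1/11)=-22.0000
Confirm numerically:
  x=-21.159: |R|=0.99280 <1
  x=-14.052: |R|=0.90219 <1
  x=-12.333: |R|=0.86696 <1
  x=-22.485: |R|=1.00393 >1
  x=-22.245: |R|=1.00200 >1
Interval (-22.0000, 0).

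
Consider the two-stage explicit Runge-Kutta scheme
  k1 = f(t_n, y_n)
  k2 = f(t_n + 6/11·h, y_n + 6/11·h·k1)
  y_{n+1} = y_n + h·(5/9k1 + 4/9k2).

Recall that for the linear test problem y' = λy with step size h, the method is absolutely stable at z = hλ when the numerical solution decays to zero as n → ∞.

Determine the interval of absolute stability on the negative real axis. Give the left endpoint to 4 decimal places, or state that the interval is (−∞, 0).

z∈(-4.1250,0).

With y'=λy (z=hλ):
  k1=λy_n ⇒ h·k1=z·y_n;  k2=λ(1+6/11z)y_n ⇒ h·k2=z(1+6/11z)y_n
  y_{n+1}/y_n = 1 + 5/9z + 4/9z(1+6/11z) = 1 + z + 8/33z²
  so R(z) = 1 + z + 8/33z².

Need |R(x)|<1, x<0.
x=-0.98: |R|=0.2528
R=1: x+8/33x²=0 ⇒ x=−33/8=-4.1250; min R=1−1/(4·8/33)=-0.0312>−1
Confirm numerically:
  x=-3.715: |R|=0.63075 <1
  x=-3.576: |R|=0.52407 <1
  x=-3.435: |R|=0.42542 <1
  x=-1.723: |R|=0.00331 <1
  x=-4.672: |R|=1.61954 >1
  x=-4.560: |R|=1.48087 >1
  x=-4.222: |R|=1.09928 >1
Stable set (-4.1250, 0).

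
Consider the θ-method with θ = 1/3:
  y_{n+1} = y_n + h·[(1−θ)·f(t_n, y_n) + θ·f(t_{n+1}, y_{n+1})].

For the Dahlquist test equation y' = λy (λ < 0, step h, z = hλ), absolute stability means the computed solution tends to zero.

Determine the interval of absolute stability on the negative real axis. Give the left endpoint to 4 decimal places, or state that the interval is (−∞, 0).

(-6.0000, 0).

Test eqn y'=λy, z=hλ:
  y_{n+1} = y_n + z·[2/3·y_n + 1/3·y_{n+1}] ⇒ (1 − 1/3z)y_{n+1} = (1 + 2/3z)y_n
  R(z) = (1 + 2/3z)/(1 − 1/3z).

Solve |R(x)|<1 on ℝ⁻.
x=-1.39: |R|=0.0501
R=−1: 1+2/3x = −1+1/3x ⇒ -1/3x=2 ⇒ x=2/(-1/3)=-6.0000
Confirm numerically:
  x=-5.290: |R|=0.91435 <1
  x=-4.154: |R|=0.74196 <1
  x=-2.504: |R|=0.36483 <1
  x=-6.590: |R|=1.06152 >1
  x=-6.498: |R|=1.05243 >1
Interval (-6.0000, 0).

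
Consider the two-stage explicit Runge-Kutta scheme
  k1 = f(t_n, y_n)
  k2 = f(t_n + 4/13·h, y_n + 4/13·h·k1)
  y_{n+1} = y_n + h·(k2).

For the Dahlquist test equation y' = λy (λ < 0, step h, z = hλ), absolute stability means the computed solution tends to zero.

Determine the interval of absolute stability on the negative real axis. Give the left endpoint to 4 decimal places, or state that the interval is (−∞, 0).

z∈(-3.2500,0).

Set f=λy, z=hλ:
  k1=λy_n ⇒ h·k1=z·y_n;  k2=λ(1+4/13z)y_n ⇒ h·k2=z(1+4/13z)y_n
  y_{n+1}/y_n = 1 + z(1+4/13z) = 1 + z + 4/13z²
  R(z) = 1 + z + 4/13z².

Boundary: |R(x)|=1, x<0.
x=-0.73: |R|=0.4340
R=1: x+4/13x²=0 ⇒ x=−13/4=-3.2500; min R=1−1/(4·4/13)=0.1875>−1
Confirm numerically:
  x=-2.622: |R|=0.49335 <1
  x=-2.167: |R|=0.27789 <1
  x=-1.542: |R|=0.18962 <1
  x=-3.656: |R|=1.45672 >1
  x=-3.464: |R|=1.22809 >1
So |R|<1 on (-3.2500, 0).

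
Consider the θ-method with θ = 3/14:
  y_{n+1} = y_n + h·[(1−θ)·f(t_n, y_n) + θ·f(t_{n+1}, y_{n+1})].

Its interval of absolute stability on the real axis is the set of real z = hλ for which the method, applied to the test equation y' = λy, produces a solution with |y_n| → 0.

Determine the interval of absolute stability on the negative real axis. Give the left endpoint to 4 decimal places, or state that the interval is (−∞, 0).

Set f=λy, z=hλ:
  y_{n+1} = y_n + z·[11/14·y_n + 3/14·y_{n+1}] ⇒ (1 − 3/14z)y_{n+1} = (1 + 11/14z)y_n
  R(z) = (1 + 11/14z)/(1 − 3/14z).

Need |R(x)|<1, x<0.
x=-1.52: |R|=0.1466
R=−1: 1+11/14x = −1+3/14x ⇒ -4/7x=2 ⇒ x=2/(-4/7)=-3.5000
Confirm numerically:
  x=-3.465: |R|=0.98852 <1
  x=-2.557: |R|=0.65189 <1
  x=-1.516: |R|=0.14427 <1
  x=-1.464: |R|=0.11440 <1
  x=-3.975: |R|=1.14658 >1
  x=-3.772: |R|=1.08595 >1
  x=-3.667: |R|=1.05344 >1
Stable set (-3.5000, 0).

z∈(-3.5000,0).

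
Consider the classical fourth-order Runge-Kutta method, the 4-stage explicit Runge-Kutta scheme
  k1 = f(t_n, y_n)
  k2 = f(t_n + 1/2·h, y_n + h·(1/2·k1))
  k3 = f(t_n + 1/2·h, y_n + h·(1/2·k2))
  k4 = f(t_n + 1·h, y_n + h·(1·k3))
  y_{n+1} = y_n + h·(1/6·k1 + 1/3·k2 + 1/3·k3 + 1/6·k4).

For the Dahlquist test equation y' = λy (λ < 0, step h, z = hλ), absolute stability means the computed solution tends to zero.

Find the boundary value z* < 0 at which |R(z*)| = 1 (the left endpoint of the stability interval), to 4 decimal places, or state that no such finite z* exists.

On y'=λy, z=hλ:
  order 4, 4-stage ⇒ R(z)=1+z+z^2/2+z^3/6+z^4/24
  (e.g. R(-0.72)=0.48819, |R|=0.48819)

Boundary: |R(x)|=1, x<0.
x=-0.72: |R|=0.4882
|R(-3.17)|=1.7528 |R(-1.94)|=0.3151 |R(-0.62)|=0.5386
Bisect:
  x_lo=-3.3130 |R|=2.1340  x_hi=-0.0851 |R|=0.9184
  mid=-1.69903 |R|=0.27410 →hi
  mid=-2.50600 |R|=0.65434 →hi
  mid=-2.90948 |R|=1.20396 →lo
  mid=-2.70774 |R|=0.88923 →hi
  mid=-2.80861 |R|=1.03573 →lo
  mid=-2.75818 |R|=0.95988 →hi
  mid=-2.78339 |R|=0.99714 →hi
  mid=-2.79600 |R|=1.01627 →lo
  ...
  [-2.78536,-2.78517] ⇒ x*=-2.7853
Stable set (-2.7853, 0).

left endpoint -2.7853.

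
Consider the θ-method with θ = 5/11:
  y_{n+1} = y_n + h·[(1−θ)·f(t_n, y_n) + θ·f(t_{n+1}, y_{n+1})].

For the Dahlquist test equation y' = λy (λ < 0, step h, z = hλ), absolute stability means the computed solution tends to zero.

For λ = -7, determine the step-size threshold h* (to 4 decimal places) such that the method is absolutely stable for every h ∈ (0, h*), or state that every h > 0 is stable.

(-22.0000,0); λ=-7 ⇒ h* = (22)/7 = 3.1429.

With y'=λy (z=hλ):
  y_{n+1} = y_n + z·[6/11·y_n + 5/11·y_{n+1}] ⇒ (1 − 5/11z)y_{n+1} = (1 + 6/11z)y_n
  Hence R(z) = (1 + 6/11z)/(1 − 5/11z).

Solve |R(x)|<1 on ℝ⁻.
x=-0.7: |R|=0.4690
R=−1: 1+6/11x = −1+5/11x ⇒ -1/11x=2 ⇒ x=2/(-1/11)=-22.0000
Confirm numerically:
  x=-21.753: |R|=0.99794 <1
  x=-20.061: |R|=0.98258 <1
  x=-14.300: |R|=0.90667 <1
  x=-22.485: |R|=1.00393 >1
  x=-22.476: |R|=1.00386 >1
Interval (-22.0000, 0).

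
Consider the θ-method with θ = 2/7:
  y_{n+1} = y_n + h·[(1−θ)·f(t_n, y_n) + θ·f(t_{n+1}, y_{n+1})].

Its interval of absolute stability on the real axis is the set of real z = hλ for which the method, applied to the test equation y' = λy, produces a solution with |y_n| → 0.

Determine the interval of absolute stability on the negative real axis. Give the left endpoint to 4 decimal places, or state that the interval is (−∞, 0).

With y'=λy (z=hλ):
  y_{n+1} = y_n + z·[5/7·y_n + 2/7·y_{n+1}] ⇒ (1 − 2/7z)y_{n+1} = (1 + 5/7z)y_n
  so R(z) = (1 + 5/7z)/(1 − 2/7z).

Find x<0 with |R(x)|<1.
x=-0.36: |R|=0.6736
R=−1: 1+5/7x = −1+2/7x ⇒ -3/7x=2 ⇒ x=2/(-3/7)=-4.6667
Confirm numerically:
  x=-4.280: |R|=0.92545 <1
  x=-4.242: |R|=0.91772 <1
  x=-3.514: |R|=0.75349 <1
  x=-5.053: |R|=1.06775 >1
  x=-5.014: |R|=1.06119 >1
  x=-4.970: |R|=1.05372 >1
Stable set (-4.6667, 0).

(-4.6667, 0).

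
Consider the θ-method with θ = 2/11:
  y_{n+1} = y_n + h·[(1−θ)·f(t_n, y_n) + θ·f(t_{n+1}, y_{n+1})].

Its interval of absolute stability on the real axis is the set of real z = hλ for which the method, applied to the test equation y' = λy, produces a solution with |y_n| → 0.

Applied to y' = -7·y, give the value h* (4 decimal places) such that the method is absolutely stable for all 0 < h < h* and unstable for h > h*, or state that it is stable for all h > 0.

With y'=λy (z=hλ):
  y_{n+1} = y_n + z·[9/11·y_n + 2/11·y_{n+1}] ⇒ (1 − 2/11z)y_{n+1} = (1 + 9/11z)y_n
  so R(z) = (1 + 9/11z)/(1 − 2/11z).

Solve |R(x)|<1 on ℝ⁻.
x=-0.61: |R|=0.4509
R=−1: 1+9/11x = −1+2/11x ⇒ -7/11x=2 ⇒ x=2/(-7/11)=-3.1429
Confirm numerically:
  x=-2.711: |R|=0.81592 <1
  x=-2.030: |R|=0.48274 <1
  x=-1.855: |R|=0.38715 <1
  x=-3.479: |R|=1.13103 >1
  x=-3.456: |R|=1.12238 >1
  x=-3.217: |R|=1.02977 >1
Interval (-3.1429, 0).

(-3.1429,0); λ=-7 ⇒ h* = (22/7)/7 = 0.4490.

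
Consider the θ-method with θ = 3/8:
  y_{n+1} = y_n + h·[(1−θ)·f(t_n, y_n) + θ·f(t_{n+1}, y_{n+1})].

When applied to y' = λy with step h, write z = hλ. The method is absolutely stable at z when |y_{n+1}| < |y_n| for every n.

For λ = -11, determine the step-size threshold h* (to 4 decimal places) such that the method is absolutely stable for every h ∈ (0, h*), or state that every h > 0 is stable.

With y'=λy (z=hλ):
  y_{n+1} = y_n + z·[5/8·y_n + 3/8·y_{n+1}] ⇒ (1 − 3/8z)y_{n+1} = (1 + 5/8z)y_n
  ⇒ R(z) = (1 + 5/8z)/(1 − 3/8z).

Find x<0 with |R(x)|<1.
x=-0.82: |R|=0.3728
R=−1: 1+5/8x = −1+3/8x ⇒ -1/4x=2 ⇒ x=2/(-1/4)=-8.0000
Confirm numerically:
  x=-5.359: |R|=0.78062 <1
  x=-4.496: |R|=0.67386 <1
  x=-3.733: |R|=0.55550 <1
  x=-3.679: |R|=0.54604 <1
  x=-8.434: |R|=1.02606 >1
  x=-8.251: |R|=1.01533 >1
Stable set (-8.0000, 0).

(-8.0000,0); λ=-11 ⇒ h* = (8)/11 = 0.7273.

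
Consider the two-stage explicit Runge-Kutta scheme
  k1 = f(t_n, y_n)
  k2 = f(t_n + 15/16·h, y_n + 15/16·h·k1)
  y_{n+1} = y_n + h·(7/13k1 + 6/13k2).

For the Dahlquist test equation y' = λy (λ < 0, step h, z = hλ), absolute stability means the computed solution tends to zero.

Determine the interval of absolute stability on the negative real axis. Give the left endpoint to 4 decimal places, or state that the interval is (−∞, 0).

z∈(-2.3111,0).

Set f=λy, z=hλ:
  k1=λy_n ⇒ h·k1=z·y_n;  k2=λ(1+15/16z)y_n ⇒ h·k2=z(1+15/16z)y_n
  y_{n+1}/y_n = 1 + 7/13z + 6/13z(1+15/16z) = 1 + z + 45/104z²
  R(z) = 1 + z + 45/104z².

Need |R(x)|<1, x<0.
x=-0.98: |R|=0.4356
R=1: x+45/104x²=0 ⇒ x=−104/45=-2.3111; min R=1−1/(4·45/104)=0.4222>−1
Confirm numerically:
  x=-1.727: |R|=0.56352 <1
  x=-1.479: |R|=0.46749 <1
  x=-1.427: |R|=0.45410 <1
  x=-1.167: |R|=0.42228 <1
  x=-2.868: |R|=1.69108 >1
  x=-2.776: |R|=1.55840 >1
  x=-2.650: |R|=1.38858 >1
Interval (-2.3111, 0).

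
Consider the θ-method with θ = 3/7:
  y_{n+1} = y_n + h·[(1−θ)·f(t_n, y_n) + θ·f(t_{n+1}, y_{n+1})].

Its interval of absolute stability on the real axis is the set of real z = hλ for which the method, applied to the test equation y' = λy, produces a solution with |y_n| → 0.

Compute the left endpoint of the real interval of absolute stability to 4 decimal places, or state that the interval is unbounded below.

left endpoint -14.0000.

On y'=λy, z=hλ:
  y_{n+1} = y_n + z·[4/7·y_n + 3/7·y_{n+1}] ⇒ (1 − 3/7z)y_{n+1} = (1 + 4/7z)y_n
  R(z) = (1 + 4/7z)/(1 − 3/7z).

Find x<0 with |R(x)|<1.
x=-1.21: |R|=0.2032
R=−1: 1+4/7x = −1+3/7x ⇒ -1/7x=2 ⇒ x=2/(-1/7)=-14.0000
Confirm numerically:
  x=-10.304: |R|=0.90251 <1
  x=-7.935: |R|=0.80312 <1
  x=-7.875: |R|=0.80000 <1
  x=-14.573: |R|=1.01130 >1
  x=-14.556: |R|=1.01097 >1
  x=-14.436: |R|=1.00867 >1
Interval (-14.0000, 0).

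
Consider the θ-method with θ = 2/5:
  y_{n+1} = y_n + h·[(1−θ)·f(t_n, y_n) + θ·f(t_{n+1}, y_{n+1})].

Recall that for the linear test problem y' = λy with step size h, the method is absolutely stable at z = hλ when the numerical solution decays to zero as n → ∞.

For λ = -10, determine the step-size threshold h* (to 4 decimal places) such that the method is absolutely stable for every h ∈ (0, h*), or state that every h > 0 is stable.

(-10.0000,0); λ=-10 ⇒ h* = (10)/10 = 1.0000.

Set f=λy, z=hλ:
  y_{n+1} = y_n + z·[3/5·y_n + 2/5·y_{n+1}] ⇒ (1 − 2/5z)y_{n+1} = (1 + 3/5z)y_n
  so R(z) = (1 + 3/5z)/(1 − 2/5z).

Find x<0 with |R(x)|<1.
x=-1.23: |R|=0.1756
R=−1: 1+3/5x = −1+2/5x ⇒ -1/5x=2 ⇒ x=2/(-1/5)=-10.0000
Confirm numerically:
  x=-8.512: |R|=0.93244 <1
  x=-7.395: |R|=0.86837 <1
  x=-4.615: |R|=0.62157 <1
  x=-10.455: |R|=1.01756 >1
  x=-10.353: |R|=1.01373 >1
  x=-10.217: |R|=1.00853 >1
Stable set (-10.0000, 0).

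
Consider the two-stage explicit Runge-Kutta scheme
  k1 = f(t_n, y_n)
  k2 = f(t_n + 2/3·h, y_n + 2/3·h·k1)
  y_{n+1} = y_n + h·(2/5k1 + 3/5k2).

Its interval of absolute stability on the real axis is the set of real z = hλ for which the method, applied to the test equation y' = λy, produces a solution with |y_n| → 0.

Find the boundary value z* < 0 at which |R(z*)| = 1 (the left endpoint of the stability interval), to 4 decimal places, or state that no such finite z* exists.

Test eqn y'=λy, z=hλ:
  k1=λy_n ⇒ h·k1=z·y_n;  k2=λ(1+2/3z)y_n ⇒ h·k2=z(1+2/3z)y_n
  y_{n+1}/y_n = 1 + 2/5z + 3/5z(1+2/3z) = 1 + z + 2/5z²
  Hence R(z) = 1 + z + 2/5z².

Need |R(x)|<1, x<0.
x=-1.7: |R|=0.4560
R=1: x+2/5x²=0 ⇒ x=−5/2=-2.5000; min R=1−1/(4·2/5)=0.3750>−1
Confirm numerically:
  x=-2.428: |R|=0.93007 <1
  x=-1.629: |R|=0.43246 <1
  x=-1.614: |R|=0.42800 <1
  x=-1.443: |R|=0.38990 <1
  x=-3.074: |R|=1.70579 >1
  x=-2.693: |R|=1.20790 >1
  x=-2.520: |R|=1.02016 >1
Stable set (-2.5000, 0).

z* = -2.5000.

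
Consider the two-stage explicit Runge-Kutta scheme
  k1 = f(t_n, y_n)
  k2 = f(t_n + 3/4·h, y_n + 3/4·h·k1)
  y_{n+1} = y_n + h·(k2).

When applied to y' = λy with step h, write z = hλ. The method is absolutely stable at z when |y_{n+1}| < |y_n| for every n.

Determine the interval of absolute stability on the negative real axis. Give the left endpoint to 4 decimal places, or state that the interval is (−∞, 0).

z∈(-1.3333,0).

Test eqn y'=λy, z=hλ:
  k1=λy_n ⇒ h·k1=z·y_n;  k2=λ(1+3/4z)y_n ⇒ h·k2=z(1+3/4z)y_n
  y_{n+1}/y_n = 1 + z(1+3/4z) = 1 + z + 3/4z²
  R(z) = 1 + z + 3/4z².

Find x<0 with |R(x)|<1.
x=-1.64: |R|=1.3772
R=1: x+3/4x²=0 ⇒ x=−4/3=-1.3333; min R=1−1/(4·3/4)=0.6667>−1
Confirm numerically:
  x=-1.044: |R|=0.77345 <1
  x=-0.967: |R|=0.73432 <1
  x=-0.846: |R|=0.69079 <1
  x=-0.654: |R|=0.66679 <1
  x=-1.632: |R|=1.36557 >1
  x=-1.576: |R|=1.28683 >1
So |R|<1 on (-1.3333, 0).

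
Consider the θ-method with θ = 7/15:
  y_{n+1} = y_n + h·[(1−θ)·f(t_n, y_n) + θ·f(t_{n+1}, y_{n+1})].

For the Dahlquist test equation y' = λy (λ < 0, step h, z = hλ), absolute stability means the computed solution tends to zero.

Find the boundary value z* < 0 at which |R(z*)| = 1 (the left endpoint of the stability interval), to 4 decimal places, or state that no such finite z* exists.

On y'=λy, z=hλ:
  y_{n+1} = y_n + z·[8/15·y_n + 7/15·y_{n+1}] ⇒ (1 − 7/15z)y_{n+1} = (1 + 8/15z)y_n
  R(z) = (1 + 8/15z)/(1 − 7/15z).

Need |R(x)|<1, x<0.
x=-1.44: |R|=0.1388
R=−1: 1+8/15x = −1+7/15x ⇒ -1/15x=2 ⇒ x=2/(-1/15)=-30.0000
Confirm numerically:
  x=-22.136: |R|=0.95373 <1
  x=-17.759: |R|=0.91213 <1
  x=-15.400: |R|=0.88111 <1
  x=-12.358: |R|=0.82620 <1
  x=-30.590: |R|=1.00257 >1
  x=-30.090: |R|=1.00040 >1
Interval (-30.0000, 0).

left endpoint -30.0000.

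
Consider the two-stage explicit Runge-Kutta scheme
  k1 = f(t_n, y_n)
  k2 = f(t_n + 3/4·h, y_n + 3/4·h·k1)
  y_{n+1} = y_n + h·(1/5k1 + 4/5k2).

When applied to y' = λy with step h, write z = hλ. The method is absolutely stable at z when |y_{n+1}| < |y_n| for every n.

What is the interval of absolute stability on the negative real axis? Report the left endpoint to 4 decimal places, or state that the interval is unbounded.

z∈(-1.6667,0).

Set f=λy, z=hλ:
  k1=λy_n ⇒ h·k1=z·y_n;  k2=λ(1+3/4z)y_n ⇒ h·k2=z(1+3/4z)y_n
  y_{n+1}/y_n = 1 + 1/5z + 4/5z(1+3/4z) = 1 + z + 3/5z²
  ⇒ R(z) = 1 + z + 3/5z².

Find x<0 with |R(x)|<1.
x=-1.3: |R|=0.7140
R=1: x+3/5x²=0 ⇒ x=−5/3=-1.6667; min R=1−1/(4·3/5)=0.5833>−1
Confirm numerically:
  x=-1.530: |R|=0.87454 <1
  x=-1.220: |R|=0.67304 <1
  x=-1.051: |R|=0.61176 <1
  x=-0.830: |R|=0.58334 <1
  x=-2.220: |R|=1.73704 >1
  x=-1.785: |R|=1.12673 >1
Stable set (-1.6667, 0).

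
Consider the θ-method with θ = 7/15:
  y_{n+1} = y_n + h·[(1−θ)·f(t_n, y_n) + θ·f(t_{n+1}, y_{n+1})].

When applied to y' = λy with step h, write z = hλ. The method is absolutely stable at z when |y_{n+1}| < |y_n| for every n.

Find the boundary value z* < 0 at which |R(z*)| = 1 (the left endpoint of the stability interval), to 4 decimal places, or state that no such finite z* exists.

With y'=λy (z=hλ):
  y_{n+1} = y_n + z·[8/15·y_n + 7/15·y_{n+1}] ⇒ (1 − 7/15z)y_{n+1} = (1 + 8/15z)y_n
  ⇒ R(z) = (1 + 8/15z)/(1 − 7/15z).

Need |R(x)|<1, x<0.
x=-1.18: |R|=0.2390
R=−1: 1+8/15x = −1+7/15x ⇒ -1/15x=2 ⇒ x=2/(-1/15)=-30.0000
Confirm numerically:
  x=-29.580: |R|=0.99811 <1
  x=-22.583: |R|=0.95715 <1
  x=-12.694: |R|=0.83337 <1
  x=-30.264: |R|=1.00116 >1
  x=-30.059: |R|=1.00026 >1
Stable set (-30.0000, 0).

z* = -30.0000.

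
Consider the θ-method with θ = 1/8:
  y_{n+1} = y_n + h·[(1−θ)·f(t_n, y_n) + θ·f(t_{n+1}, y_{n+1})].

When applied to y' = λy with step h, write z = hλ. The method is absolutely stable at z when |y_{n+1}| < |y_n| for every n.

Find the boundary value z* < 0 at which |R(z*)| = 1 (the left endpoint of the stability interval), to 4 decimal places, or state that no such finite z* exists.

Set f=λy, z=hλ:
  y_{n+1} = y_n + z·[7/8·y_n + 1/8·y_{n+1}] ⇒ (1 − 1/8z)y_{n+1} = (1 + 7/8z)y_n
  Hence R(z) = (1 + 7/8z)/(1 − 1/8z).

Need |R(x)|<1, x<0.
x=-1.68: |R|=0.3884
R=−1: 1+7/8x = −1+1/8x ⇒ -3/4x=2 ⇒ x=2/(-3/4)=-2.6667
Confirm numerically:
  x=-2.525: |R|=0.91924 <1
  x=-1.920: |R|=0.54839 <1
  x=-1.088: |R|=0.04225 <1
  x=-3.149: |R|=1.25957 >1
  x=-3.093: |R|=1.23060 >1
Interval (-2.6667, 0).

z* = -2.6667.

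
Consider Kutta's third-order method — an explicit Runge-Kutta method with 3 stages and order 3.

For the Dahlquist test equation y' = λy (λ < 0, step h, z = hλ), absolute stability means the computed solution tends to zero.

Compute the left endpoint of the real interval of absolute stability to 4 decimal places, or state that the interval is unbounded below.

On y'=λy, z=hλ:
  order 3, 3-stage ⇒ R(z)=1+z+z^2/2+z^3/6
  (e.g. R(-1.79)=-0.14384, |R|=0.14384)

Solve |R(x)|<1 on ℝ⁻.
x=-1.79: |R|=0.1438
|R(-1.9)|=0.2382 |R(-1.74)|=0.1042 |R(-1.34)|=0.1568
Bisect:
  x_lo=-2.9881 |R|=1.9704  x_hi=-0.1433 |R|=0.8665
  mid=-1.56569 |R|=0.02032 →hi
  mid=-2.27690 |R|=0.65211 →hi
  mid=-2.63250 |R|=1.20804 →lo
  mid=-2.45470 |R|=0.90708 →hi
  mid=-2.54360 |R|=1.05146 →lo
  mid=-2.49915 |R|=0.97779 →hi
  mid=-2.52138 |R|=1.01425 →lo
  ...
  [-2.51287,-2.51270] ⇒ x*=-2.5127
So |R|<1 on (-2.5127, 0).

z* = -2.5127.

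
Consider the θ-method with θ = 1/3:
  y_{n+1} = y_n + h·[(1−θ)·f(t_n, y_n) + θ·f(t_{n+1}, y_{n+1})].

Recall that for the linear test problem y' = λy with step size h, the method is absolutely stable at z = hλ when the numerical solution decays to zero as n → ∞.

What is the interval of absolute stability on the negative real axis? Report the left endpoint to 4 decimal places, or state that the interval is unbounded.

z∈(-6.0000,0).

With y'=λy (z=hλ):
  y_{n+1} = y_n + z·[2/3·y_n + 1/3·y_{n+1}] ⇒ (1 − 1/3z)y_{n+1} = (1 + 2/3z)y_n
  Hence R(z) = (1 + 2/3z)/(1 − 1/3z).

Need |R(x)|<1, x<0.
x=-1.18: |R|=0.1531
R=−1: 1+2/3x = −1+1/3x ⇒ -1/3x=2 ⇒ x=2/(-1/3)=-6.0000
Confirm numerically:
  x=-5.562: |R|=0.94884 <1
  x=-2.884: |R|=0.47043 <1
  x=-2.694: |R|=0.41939 <1
  x=-6.440: |R|=1.04661 >1
  x=-6.190: |R|=1.02067 >1
  x=-6.162: |R|=1.01768 >1
So |R|<1 on (-6.0000, 0).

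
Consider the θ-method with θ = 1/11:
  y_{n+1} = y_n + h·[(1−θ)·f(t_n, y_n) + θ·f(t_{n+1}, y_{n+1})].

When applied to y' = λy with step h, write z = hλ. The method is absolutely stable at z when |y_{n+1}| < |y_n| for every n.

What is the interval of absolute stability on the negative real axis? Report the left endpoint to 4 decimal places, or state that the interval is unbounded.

With y'=λy (z=hλ):
  y_{n+1} = y_n + z·[10/11·y_n + 1/11·y_{n+1}] ⇒ (1 − 1/11z)y_{n+1} = (1 + 10/11z)y_n
  so R(z) = (1 + 10/11z)/(1 − 1/11z).

Boundary: |R(x)|=1, x<0.
x=-0.87: |R|=0.1938
R=−1: 1+10/11x = −1+1/11x ⇒ -9/11x=2 ⇒ x=2/(-9/11)=-2.4444
Confirm numerically:
  x=-2.153: |R|=0.80058 <1
  x=-1.761: |R|=0.51798 <1
  x=-1.135: |R|=0.02884 <1
  x=-2.873: |R|=1.27802 >1
  x=-2.636: |R|=1.12643 >1
Stable set (-2.4444, 0).

(-2.4444, 0).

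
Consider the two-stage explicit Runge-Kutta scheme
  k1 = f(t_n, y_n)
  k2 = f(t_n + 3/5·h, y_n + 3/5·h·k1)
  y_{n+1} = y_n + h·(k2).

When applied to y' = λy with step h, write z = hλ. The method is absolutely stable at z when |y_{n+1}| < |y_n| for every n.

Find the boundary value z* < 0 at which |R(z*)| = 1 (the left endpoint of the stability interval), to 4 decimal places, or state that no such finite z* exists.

On y'=λy, z=hλ:
  k1=λy_n ⇒ h·k1=z·y_n;  k2=λ(1+3/5z)y_n ⇒ h·k2=z(1+3/5z)y_n
  y_{n+1}/y_n = 1 + z(1+3/5z) = 1 + z + 3/5z²
  so R(z) = 1 + z + 3/5z².

Solve |R(x)|<1 on ℝ⁻.
x=-1.3: |R|=0.7140
R=1: x+3/5x²=0 ⇒ x=−5/3=-1.6667; min R=1−1/(4·3/5)=0.5833>−1
Confirm numerically:
  x=-1.623: |R|=0.95748 <1
  x=-1.231: |R|=0.67822 <1
  x=-1.125: |R|=0.63437 <1
  x=-2.149: |R|=1.62192 >1
  x=-1.747: |R|=1.08421 >1
So |R|<1 on (-1.6667, 0).

left endpoint -1.6667.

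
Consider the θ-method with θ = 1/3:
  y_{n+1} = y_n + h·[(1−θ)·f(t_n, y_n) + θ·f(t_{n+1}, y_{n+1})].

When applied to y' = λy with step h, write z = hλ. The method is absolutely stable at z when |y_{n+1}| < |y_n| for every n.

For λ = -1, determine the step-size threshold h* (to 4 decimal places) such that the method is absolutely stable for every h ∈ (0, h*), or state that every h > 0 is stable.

Set f=λy, z=hλ:
  y_{n+1} = y_n + z·[2/3·y_n + 1/3·y_{n+1}] ⇒ (1 − 1/3z)y_{n+1} = (1 + 2/3z)y_n
  so R(z) = (1 + 2/3z)/(1 − 1/3z).

Find x<0 with |R(x)|<1.
x=-0.89: |R|=0.3136
R=−1: 1+2/3x = −1+1/3x ⇒ -1/3x=2 ⇒ x=2/(-1/3)=-6.0000
Confirm numerically:
  x=-5.680: |R|=0.96313 <1
  x=-4.587: |R|=0.81376 <1
  x=-4.072: |R|=0.72738 <1
  x=-3.303: |R|=0.57211 <1
  x=-6.273: |R|=1.02944 >1
  x=-6.266: |R|=1.02871 >1
  x=-6.075: |R|=1.00826 >1
Interval (-6.0000, 0).

(-6.0000,0); λ=-1 ⇒ h* = (6)/1 = 6.0000.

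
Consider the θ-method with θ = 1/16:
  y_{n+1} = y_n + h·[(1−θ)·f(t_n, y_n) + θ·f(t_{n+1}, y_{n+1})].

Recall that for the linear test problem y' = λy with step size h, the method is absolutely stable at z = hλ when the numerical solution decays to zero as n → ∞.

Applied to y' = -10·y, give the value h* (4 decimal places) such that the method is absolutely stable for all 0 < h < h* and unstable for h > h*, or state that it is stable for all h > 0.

(-2.2857,0); λ=-10 ⇒ h* = (16/7)/10 = 0.2286.

With y'=λy (z=hλ):
  y_{n+1} = y_n + z·[15/16·y_n + 1/16·y_{n+1}] ⇒ (1 − 1/16z)y_{n+1} = (1 + 15/16z)y_n
  Hence R(z) = (1 + 15/16z)/(1 − 1/16z).

Solve |R(x)|<1 on ℝ⁻.
x=-0.4: |R|=0.6098
R=−1: 1+15/16x = −1+1/16x ⇒ -7/8x=2 ⇒ x=2/(-7/8)=-2.2857
Confirm numerically:
  x=-1.886: |R|=0.68713 <1
  x=-1.537: |R|=0.40229 <1
  x=-1.252: |R|=0.16114 <1
  x=-2.726: |R|=1.32917 >1
  x=-2.560: |R|=1.20690 >1
  x=-2.498: |R|=1.16067 >1
So |R|<1 on (-2.2857, 0).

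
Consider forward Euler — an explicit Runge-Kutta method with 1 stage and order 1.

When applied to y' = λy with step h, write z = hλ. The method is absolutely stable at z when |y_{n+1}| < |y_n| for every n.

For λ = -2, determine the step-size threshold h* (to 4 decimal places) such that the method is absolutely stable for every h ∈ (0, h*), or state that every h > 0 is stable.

Test eqn y'=λy, z=hλ:
  order 1, 1-stage ⇒ R(z)=1+z
  (e.g. R(-0.73)=0.27000, |R|=0.27000)

Solve |R(x)|<1 on ℝ⁻.
x=-0.73: |R|=0.2700
|R(-2.01)|=1.0100 |R(-2)|=1.0000 |R(-0.65)|=0.3500
Bisect:
  x_lo=-2.6886 |R|=1.6886  x_hi=-0.3348 |R|=0.6652
  mid=-1.51170 |R|=0.51170 →hi
  mid=-2.10015 |R|=1.10015 →lo
  mid=-1.80593 |R|=0.80593 →hi
  mid=-1.95304 |R|=0.95304 →hi
  mid=-2.02659 |R|=1.02659 →lo
  mid=-1.98982 |R|=0.98982 →hi
  mid=-2.00820 |R|=1.00820 →lo
  ...
  [-2.00002,-1.99987] ⇒ x*=-2.0000
Stable set (-2.0000, 0).

(-2.0000,0); λ=-2 ⇒ h* = 1.0000.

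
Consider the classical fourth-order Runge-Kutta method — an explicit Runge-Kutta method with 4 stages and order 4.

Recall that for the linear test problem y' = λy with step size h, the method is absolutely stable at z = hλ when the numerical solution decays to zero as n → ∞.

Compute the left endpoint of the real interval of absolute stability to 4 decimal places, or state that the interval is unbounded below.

left endpoint -2.7853.

Set f=λy, z=hλ:
  order 4, 4-stage ⇒ R(z)=1+z+z^2/2+z^3/6+z^4/24
  (e.g. R(-1.52)=0.27231, |R|=0.27231)

Solve |R(x)|<1 on ℝ⁻.
x=-1.52: |R|=0.2723
|R(-3.09)|=1.5654 |R(-2.98)|=1.3355 |R(-0.61)|=0.5440
Bisect:
  x_lo=-3.3077 |R|=2.1189  x_hi=-0.0565 |R|=0.9451
  mid=-1.68208 |R|=0.27297 →hi
  mid=-2.49490 |R|=0.64346 →hi
  mid=-2.90130 |R|=1.18947 →lo
  mid=-2.69810 |R|=0.87631 →hi
  mid=-2.79970 |R|=1.02194 →lo
  mid=-2.74890 |R|=0.94651 →hi
  mid=-2.77430 |R|=0.98355 →hi
  mid=-2.78700 |R|=1.00258 →lo
  ...
  [-2.78542,-2.78522] ⇒ x*=-2.7853
So |R|<1 on (-2.7853, 0).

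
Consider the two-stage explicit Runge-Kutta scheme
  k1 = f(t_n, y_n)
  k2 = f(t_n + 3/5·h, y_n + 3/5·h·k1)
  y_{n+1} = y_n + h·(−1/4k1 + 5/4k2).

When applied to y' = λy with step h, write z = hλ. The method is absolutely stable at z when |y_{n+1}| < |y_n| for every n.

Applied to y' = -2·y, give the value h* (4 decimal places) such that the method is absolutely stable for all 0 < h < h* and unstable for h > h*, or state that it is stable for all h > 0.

On y'=λy, z=hλ:
  k1=λy_n ⇒ h·k1=z·y_n;  k2=λ(1+3/5z)y_n ⇒ h·k2=z(1+3/5z)y_n
  y_{n+1}/y_n = 1 − 1/4z + 5/4z(1+3/5z) = 1 + z + 3/4z²
  so R(z) = 1 + z + 3/4z².

Need |R(x)|<1, x<0.
x=-1.66: |R|=1.4067
R=1: x+3/4x²=0 ⇒ x=−4/3=-1.3333; min R=1−1/(4·3/4)=0.6667>−1
Confirm numerically:
  x=-1.254: |R|=0.92539 <1
  x=-0.913: |R|=0.71218 <1
  x=-0.624: |R|=0.66803 <1
  x=-0.598: |R|=0.67020 <1
  x=-1.601: |R|=1.32140 >1
  x=-1.362: |R|=1.02928 >1
Stable set (-1.3333, 0).

(-1.3333,0); λ=-2 ⇒ h* = (4/3)/2 = 0.6667.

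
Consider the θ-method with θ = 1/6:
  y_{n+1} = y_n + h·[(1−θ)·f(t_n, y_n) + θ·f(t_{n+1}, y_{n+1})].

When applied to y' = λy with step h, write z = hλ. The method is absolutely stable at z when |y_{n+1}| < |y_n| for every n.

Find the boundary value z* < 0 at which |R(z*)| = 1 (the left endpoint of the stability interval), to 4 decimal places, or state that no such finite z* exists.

Set f=λy, z=hλ:
  y_{n+1} = y_n + z·[5/6·y_n + 1/6·y_{n+1}] ⇒ (1 − 1/6z)y_{n+1} = (1 + 5/6z)y_n
  Hence R(z) = (1 + 5/6z)/(1 − 1/6z).

Find x<0 with |R(x)|<1.
x=-1.76: |R|=0.3608
R=−1: 1+5/6x = −1+1/6x ⇒ -2/3x=2 ⇒ x=2/(-2/3)=-3.0000
Confirm numerically:
  x=-2.770: |R|=0.89510 <1
  x=-2.631: |R|=0.82899 <1
  x=-2.425: |R|=0.72700 <1
  x=-1.548: |R|=0.23052 <1
  x=-3.268: |R|=1.11567 >1
  x=-3.146: |R|=1.06385 >1
Interval (-3.0000, 0).

left endpoint -3.0000.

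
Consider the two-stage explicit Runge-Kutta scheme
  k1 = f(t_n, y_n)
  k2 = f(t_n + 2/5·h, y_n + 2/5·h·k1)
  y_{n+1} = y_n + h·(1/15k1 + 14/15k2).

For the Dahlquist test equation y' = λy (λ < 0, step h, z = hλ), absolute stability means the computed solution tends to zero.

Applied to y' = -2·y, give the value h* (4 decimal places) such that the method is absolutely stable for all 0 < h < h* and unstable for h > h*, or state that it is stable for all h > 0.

(-2.6786,0); λ=-2 ⇒ h* = (75/28)/2 = 1.3393.

Test eqn y'=λy, z=hλ:
  k1=λy_n ⇒ h·k1=z·y_n;  k2=λ(1+2/5z)y_n ⇒ h·k2=z(1+2/5z)y_n
  y_{n+1}/y_n = 1 + 1/15z + 14/15z(1+2/5z) = 1 + z + 28/75z²
  so R(z) = 1 + z + 28/75z².

Find x<0 with |R(x)|<1.
x=-1.33: |R|=0.3304
R=1: x+28/75x²=0 ⇒ x=−75/28=-2.6786; min R=1−1/(4·28/75)=0.3304>−1
Confirm numerically:
  x=-1.730: |R|=0.38735 <1
  x=-1.570: |R|=0.35023 <1
  x=-1.145: |R|=0.34445 <1
  x=-1.127: |R|=0.34718 <1
  x=-3.171: |R|=1.58296 >1
  x=-3.083: |R|=1.46549 >1
Interval (-2.6786, 0).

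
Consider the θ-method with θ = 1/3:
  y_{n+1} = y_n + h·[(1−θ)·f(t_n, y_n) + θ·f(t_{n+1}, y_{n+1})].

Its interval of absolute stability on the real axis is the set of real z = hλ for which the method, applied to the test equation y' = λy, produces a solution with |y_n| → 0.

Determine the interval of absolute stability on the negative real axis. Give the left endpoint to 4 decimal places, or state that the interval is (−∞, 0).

z∈(-6.0000,0).

With y'=λy (z=hλ):
  y_{n+1} = y_n + z·[2/3·y_n + 1/3·y_{n+1}] ⇒ (1 − 1/3z)y_{n+1} = (1 + 2/3z)y_n
  Hence R(z) = (1 + 2/3z)/(1 − 1/3z).

Need |R(x)|<1, x<0.
x=-0.78: |R|=0.3810
R=−1: 1+2/3x = −1+1/3x ⇒ -1/3x=2 ⇒ x=2/(-1/3)=-6.0000
Confirm numerically:
  x=-5.439: |R|=0.93352 <1
  x=-4.510: |R|=0.80160 <1
  x=-4.077: |R|=0.72827 <1
  x=-2.475: |R|=0.35616 <1
  x=-6.413: |R|=1.04388 >1
  x=-6.155: |R|=1.01693 >1
  x=-6.025: |R|=1.00277 >1
Interval (-6.0000, 0).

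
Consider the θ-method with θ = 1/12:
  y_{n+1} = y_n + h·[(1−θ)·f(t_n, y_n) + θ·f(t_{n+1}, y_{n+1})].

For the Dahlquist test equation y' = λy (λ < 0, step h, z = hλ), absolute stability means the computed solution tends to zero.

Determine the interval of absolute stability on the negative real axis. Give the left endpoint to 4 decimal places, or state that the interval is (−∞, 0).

z∈(-2.4000,0).

With y'=λy (z=hλ):
  y_{n+1} = y_n + z·[11/12·y_n + 1/12·y_{n+1}] ⇒ (1 − 1/12z)y_{n+1} = (1 + 11/12z)y_n
  R(z) = (1 + 11/12z)/(1 − 1/12z).

Need |R(x)|<1, x<0.
x=-0.35: |R|=0.6599
R=−1: 1+11/12x = −1+1/12x ⇒ -5/6x=2 ⇒ x=2/(-5/6)=-2.4000
Confirm numerically:
  x=-2.270: |R|=0.90890 <1
  x=-2.016: |R|=0.72603 <1
  x=-1.792: |R|=0.55916 <1
  x=-2.872: |R|=1.31737 >1
  x=-2.534: |R|=1.09220 >1
  x=-2.463: |R|=1.04356 >1
Interval (-2.4000, 0).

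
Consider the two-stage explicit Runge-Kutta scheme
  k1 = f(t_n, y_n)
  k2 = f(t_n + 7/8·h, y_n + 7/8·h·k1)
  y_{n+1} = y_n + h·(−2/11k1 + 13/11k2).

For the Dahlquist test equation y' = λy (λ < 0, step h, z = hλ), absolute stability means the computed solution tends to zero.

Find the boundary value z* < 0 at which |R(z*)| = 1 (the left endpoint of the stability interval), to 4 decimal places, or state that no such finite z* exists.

Test eqn y'=λy, z=hλ:
  k1=λy_n ⇒ h·k1=z·y_n;  k2=λ(1+7/8z)y_n ⇒ h·k2=z(1+7/8z)y_n
  y_{n+1}/y_n = 1 − 2/11z + 13/11z(1+7/8z) = 1 + z + 91/88z²
  Hence R(z) = 1 + z + 91/88z².

Find x<0 with |R(x)|<1.
x=-1.28: |R|=1.4143
R=1: x+91/88x²=0 ⇒ x=−88/91=-0.9670; min R=1−1/(4·91/88)=0.7582>−1
Confirm numerically:
  x=-0.893: |R|=0.93163 <1
  x=-0.637: |R|=0.78260 <1
  x=-0.448: |R|=0.75955 <1
  x=-1.495: |R|=1.81622 >1
  x=-1.445: |R|=1.71421 >1
  x=-1.383: |R|=1.59489 >1
Interval (-0.9670, 0).

left endpoint -0.9670.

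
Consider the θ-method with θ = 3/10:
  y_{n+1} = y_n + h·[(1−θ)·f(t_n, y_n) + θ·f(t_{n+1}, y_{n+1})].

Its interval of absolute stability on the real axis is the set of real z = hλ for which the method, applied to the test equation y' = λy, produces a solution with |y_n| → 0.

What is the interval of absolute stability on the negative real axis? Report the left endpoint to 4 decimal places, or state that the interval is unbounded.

Set f=λy, z=hλ:
  y_{n+1} = y_n + z·[7/10·y_n + 3/10·y_{n+1}] ⇒ (1 − 3/10z)y_{n+1} = (1 + 7/10z)y_n
  so R(z) = (1 + 7/10z)/(1 − 3/10z).

Boundary: |R(x)|=1, x<0.
x=-1.4: |R|=0.0141
R=−1: 1+7/10x = −1+3/10x ⇒ -2/5x=2 ⇒ x=2/(-2/5)=-5.0000
Confirm numerically:
  x=-4.749: |R|=0.95859 <1
  x=-4.612: |R|=0.93489 <1
  x=-3.322: |R|=0.66383 <1
  x=-5.576: |R|=1.08620 >1
  x=-5.416: |R|=1.06340 >1
So |R|<1 on (-5.0000, 0).

(-5.0000, 0).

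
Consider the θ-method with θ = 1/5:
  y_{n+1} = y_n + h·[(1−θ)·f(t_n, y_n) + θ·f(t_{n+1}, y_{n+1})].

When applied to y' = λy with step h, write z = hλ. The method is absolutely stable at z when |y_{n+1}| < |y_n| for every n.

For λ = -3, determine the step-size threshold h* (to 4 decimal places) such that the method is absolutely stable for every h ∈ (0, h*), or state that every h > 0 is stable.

(-3.3333,0); λ=-3 ⇒ h* = (10/3)/3 = 1.1111.

With y'=λy (z=hλ):
  y_{n+1} = y_n + z·[4/5·y_n + 1/5·y_{n+1}] ⇒ (1 − 1/5z)y_{n+1} = (1 + 4/5z)y_n
  Hence R(z) = (1 + 4/5z)/(1 − 1/5z).

Solve |R(x)|<1 on ℝ⁻.
x=-0.92: |R|=0.2230
R=−1: 1+4/5x = −1+1/5x ⇒ -3/5x=2 ⇒ x=2/(-3/5)=-3.3333
Confirm numerically:
  x=-3.054: |R|=0.89595 <1
  x=-2.422: |R|=0.63164 <1
  x=-1.645: |R|=0.23777 <1
  x=-1.632: |R|=0.23040 <1
  x=-3.899: |R|=1.19070 >1
  x=-3.811: |R|=1.16264 >1
So |R|<1 on (-3.3333, 0).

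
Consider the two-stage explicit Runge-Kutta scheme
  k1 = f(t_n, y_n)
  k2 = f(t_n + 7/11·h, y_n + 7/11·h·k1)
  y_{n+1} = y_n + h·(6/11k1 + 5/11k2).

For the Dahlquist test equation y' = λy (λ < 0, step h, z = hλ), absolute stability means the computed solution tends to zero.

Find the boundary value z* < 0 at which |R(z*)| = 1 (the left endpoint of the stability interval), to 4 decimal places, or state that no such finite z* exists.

left endpoint -3.4571.

Set f=λy, z=hλ:
  k1=λy_n ⇒ h·k1=z·y_n;  k2=λ(1+7/11z)y_n ⇒ h·k2=z(1+7/11z)y_n
  y_{n+1}/y_n = 1 + 6/11z + 5/11z(1+7/11z) = 1 + z + 35/121z²
  so R(z) = 1 + z + 35/121z².

Need |R(x)|<1, x<0.
x=-1.53: |R|=0.1471
R=1: x+35/121x²=0 ⇒ x=−121/35=-3.4571; min R=1−1/(4·35/121)=0.1357>−1
Confirm numerically:
  x=-3.403: |R|=0.94671 <1
  x=-2.372: |R|=0.25547 <1
  x=-1.566: |R|=0.14336 <1
  x=-3.978: |R|=1.59933 >1
  x=-3.682: |R|=1.23948 >1
Stable set (-3.4571, 0).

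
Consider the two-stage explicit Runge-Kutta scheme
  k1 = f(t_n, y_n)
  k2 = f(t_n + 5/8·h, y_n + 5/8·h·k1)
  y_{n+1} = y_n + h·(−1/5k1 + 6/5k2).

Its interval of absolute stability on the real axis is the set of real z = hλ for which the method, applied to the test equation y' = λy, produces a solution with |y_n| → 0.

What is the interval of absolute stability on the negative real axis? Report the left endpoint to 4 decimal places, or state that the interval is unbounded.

With y'=λy (z=hλ):
  k1=λy_n ⇒ h·k1=z·y_n;  k2=λ(1+5/8z)y_n ⇒ h·k2=z(1+5/8z)y_n
  y_{n+1}/y_n = 1 − 1/5z + 6/5z(1+5/8z) = 1 + z + 3/4z²
  ⇒ R(z) = 1 + z + 3/4z².

Need |R(x)|<1, x<0.
x=-0.94: |R|=0.7227
R=1: x+3/4x²=0 ⇒ x=−4/3=-1.3333; min R=1−1/(4·3/4)=0.6667>−1
Confirm numerically:
  x=-1.244: |R|=0.91665 <1
  x=-1.195: |R|=0.87602 <1
  x=-0.967: |R|=0.73432 <1
  x=-0.762: |R|=0.67348 <1
  x=-1.700: |R|=1.46750 >1
  x=-1.615: |R|=1.34117 >1
Interval (-1.3333, 0).

(-1.3333, 0).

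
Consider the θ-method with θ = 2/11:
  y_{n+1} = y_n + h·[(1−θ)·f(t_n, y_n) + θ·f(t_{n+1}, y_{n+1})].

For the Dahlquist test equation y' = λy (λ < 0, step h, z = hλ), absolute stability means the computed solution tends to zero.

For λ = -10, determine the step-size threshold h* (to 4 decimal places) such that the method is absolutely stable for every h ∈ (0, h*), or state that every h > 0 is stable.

Set f=λy, z=hλ:
  y_{n+1} = y_n + z·[9/11·y_n + 2/11·y_{n+1}] ⇒ (1 − 2/11z)y_{n+1} = (1 + 9/11z)y_n
  Hence R(z) = (1 + 9/11z)/(1 − 2/11z).

Boundary: |R(x)|=1, x<0.
x=-0.63: |R|=0.4347
R=−1: 1+9/11x = −1+2/11x ⇒ -7/11x=2 ⇒ x=2/(-7/11)=-3.1429
Confirm numerically:
  x=-3.115: |R|=0.98868 <1
  x=-2.202: |R|=0.57245 <1
  x=-2.091: |R|=0.51502 <1
  x=-3.619: |R|=1.18275 >1
  x=-3.591: |R|=1.17253 >1
  x=-3.238: |R|=1.03811 >1
Stable set (-3.1429, 0).

(-3.1429,0); λ=-10 ⇒ h* = (22/7)/10 = 0.3143.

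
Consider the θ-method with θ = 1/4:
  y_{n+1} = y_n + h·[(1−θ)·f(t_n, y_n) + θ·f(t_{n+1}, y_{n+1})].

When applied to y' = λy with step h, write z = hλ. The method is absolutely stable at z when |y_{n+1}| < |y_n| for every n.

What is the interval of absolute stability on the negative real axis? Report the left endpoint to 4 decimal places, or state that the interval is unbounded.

With y'=λy (z=hλ):
  y_{n+1} = y_n + z·[3/4·y_n + 1/4·y_{n+1}] ⇒ (1 − 1/4z)y_{n+1} = (1 + 3/4z)y_n
  Hence R(z) = (1 + 3/4z)/(1 − 1/4z).

Boundary: |R(x)|=1, x<0.
x=-1.27: |R|=0.0361
R=−1: 1+3/4x = −1+1/4x ⇒ -1/2x=2 ⇒ x=2/(-1/2)=-4.0000
Confirm numerically:
  x=-3.383: |R|=0.83286 <1
  x=-3.256: |R|=0.79493 <1
  x=-2.622: |R|=0.58381 <1
  x=-4.072: |R|=1.01784 >1
  x=-4.047: |R|=1.01168 >1
So |R|<1 on (-4.0000, 0).

z∈(-4.0000,0).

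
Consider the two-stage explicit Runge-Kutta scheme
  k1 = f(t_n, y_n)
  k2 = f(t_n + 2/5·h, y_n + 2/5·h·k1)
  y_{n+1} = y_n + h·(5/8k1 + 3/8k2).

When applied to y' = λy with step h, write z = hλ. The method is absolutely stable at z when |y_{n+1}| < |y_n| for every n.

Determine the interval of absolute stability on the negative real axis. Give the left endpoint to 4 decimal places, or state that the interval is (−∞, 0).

z∈(-6.6667,0).

On y'=λy, z=hλ:
  k1=λy_n ⇒ h·k1=z·y_n;  k2=λ(1+2/5z)y_n ⇒ h·k2=z(1+2/5z)y_n
  y_{n+1}/y_n = 1 + 5/8z + 3/8z(1+2/5z) = 1 + z + 3/20z²
  so R(z) = 1 + z + 3/20z².

Boundary: |R(x)|=1, x<0.
x=-0.44: |R|=0.5890
R=1: x+3/20x²=0 ⇒ x=−20/3=-6.6667; min R=1−1/(4·3/20)=-0.6667>−1
Confirm numerically:
  x=-6.386: |R|=0.73115 <1
  x=-4.727: |R|=0.37532 <1
  x=-3.789: |R|=0.63552 <1
  x=-3.651: |R|=0.65153 <1
  x=-7.124: |R|=1.48871 >1
  x=-6.994: |R|=1.34341 >1
So |R|<1 on (-6.6667, 0).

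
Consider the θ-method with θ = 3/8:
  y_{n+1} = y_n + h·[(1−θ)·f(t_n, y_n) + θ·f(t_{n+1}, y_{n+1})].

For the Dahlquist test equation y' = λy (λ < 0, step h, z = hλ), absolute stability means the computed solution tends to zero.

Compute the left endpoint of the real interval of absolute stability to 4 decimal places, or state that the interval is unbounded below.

Test eqn y'=λy, z=hλ:
  y_{n+1} = y_n + z·[5/8·y_n + 3/8·y_{n+1}] ⇒ (1 − 3/8z)y_{n+1} = (1 + 5/8z)y_n
  R(z) = (1 + 5/8z)/(1 − 3/8z).

Solve |R(x)|<1 on ℝ⁻.
x=-0.76: |R|=0.4086
R=−1: 1+5/8x = −1+3/8x ⇒ -1/4x=2 ⇒ x=2/(-1/4)=-8.0000
Confirm numerically:
  x=-7.273: |R|=0.95124 <1
  x=-6.757: |R|=0.91207 <1
  x=-6.752: |R|=0.91166 <1
  x=-8.435: |R|=1.02612 >1
  x=-8.380: |R|=1.02293 >1
  x=-8.346: |R|=1.02095 >1
So |R|<1 on (-8.0000, 0).

z* = -8.0000.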